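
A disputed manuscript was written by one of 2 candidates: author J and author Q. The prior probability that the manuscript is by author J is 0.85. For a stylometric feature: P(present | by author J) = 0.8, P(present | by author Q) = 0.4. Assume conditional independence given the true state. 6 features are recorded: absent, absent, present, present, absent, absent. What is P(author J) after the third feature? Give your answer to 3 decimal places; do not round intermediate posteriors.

After 'absent': P(author J) = 0.2·0.8500 / (0.2·0.8500 + 0.6·0.1500) ≈ 0.6538
After 'absent': P(author J) = 0.2·0.6538 / (0.2·0.6538 + 0.6·0.3462) ≈ 0.3864
After 'present': P(author J) = 0.8·0.3864 / (0.8·0.3864 + 0.4·0.6136) ≈ 0.5574

0.557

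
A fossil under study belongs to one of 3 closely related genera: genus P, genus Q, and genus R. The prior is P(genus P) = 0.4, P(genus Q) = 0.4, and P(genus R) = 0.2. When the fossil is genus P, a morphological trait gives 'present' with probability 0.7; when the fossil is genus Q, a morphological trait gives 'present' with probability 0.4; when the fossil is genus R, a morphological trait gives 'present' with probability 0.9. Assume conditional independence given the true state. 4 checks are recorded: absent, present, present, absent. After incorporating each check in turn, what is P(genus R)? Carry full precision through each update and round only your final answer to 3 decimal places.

After 'absent': normaliser = 0.3·0.4000 + 0.6·0.4000 + 0.1·0.2000; P(genus P) ≈ 0.3158, P(genus Q) ≈ 0.6316, P(genus R) ≈ 0.0526
After 'present': normaliser = 0.7·0.3158 + 0.4·0.6316 + 0.9·0.0526; P(genus P) ≈ 0.4242, P(genus Q) ≈ 0.4848, P(genus R) ≈ 0.0909
After 'present': normaliser = 0.7·0.4242 + 0.4·0.4848 + 0.9·0.0909; P(genus P) ≈ 0.5185, P(genus Q) ≈ 0.3386, P(genus R) ≈ 0.1429
After 'absent': normaliser = 0.3·0.5185 + 0.6·0.3386 + 0.1·0.1429; P(genus P) ≈ 0.4170, P(genus Q) ≈ 0.5447, P(genus R) ≈ 0.0383

0.038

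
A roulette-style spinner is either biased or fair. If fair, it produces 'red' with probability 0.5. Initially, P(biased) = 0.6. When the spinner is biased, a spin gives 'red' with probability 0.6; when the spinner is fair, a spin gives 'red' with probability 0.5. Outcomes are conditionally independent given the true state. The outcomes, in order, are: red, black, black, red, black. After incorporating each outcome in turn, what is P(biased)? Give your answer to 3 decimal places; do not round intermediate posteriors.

0.525

Each posterior becomes the prior for the next update.
After 'red': P(biased) = 0.6·0.6000 / (0.6·0.6000 + 0.5·0.4000) ≈ 0.6429
After 'black': P(biased) = 0.4·0.6429 / (0.4·0.6429 + 0.5·0.3571) ≈ 0.5902
After 'black': P(biased) = 0.4·0.5902 / (0.4·0.5902 + 0.5·0.4098) ≈ 0.5353
After 'red': P(biased) = 0.6·0.5353 / (0.6·0.5353 + 0.5·0.4647) ≈ 0.5803
After 'black': P(biased) = 0.4·0.5803 / (0.4·0.5803 + 0.5·0.4197) ≈ 0.5251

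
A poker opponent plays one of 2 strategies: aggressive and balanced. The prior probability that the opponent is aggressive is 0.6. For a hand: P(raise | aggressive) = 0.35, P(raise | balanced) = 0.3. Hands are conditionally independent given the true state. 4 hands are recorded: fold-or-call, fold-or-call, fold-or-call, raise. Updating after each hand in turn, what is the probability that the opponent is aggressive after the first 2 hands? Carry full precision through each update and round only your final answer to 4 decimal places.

Each posterior becomes the prior for the next update.
After 'fold-or-call': P(aggressive) = 0.65·0.6000 / (0.65·0.6000 + 0.7·0.4000) ≈ 0.5821
After 'fold-or-call': P(aggressive) = 0.65·0.5821 / (0.65·0.5821 + 0.7·0.4179) ≈ 0.5640

0.5640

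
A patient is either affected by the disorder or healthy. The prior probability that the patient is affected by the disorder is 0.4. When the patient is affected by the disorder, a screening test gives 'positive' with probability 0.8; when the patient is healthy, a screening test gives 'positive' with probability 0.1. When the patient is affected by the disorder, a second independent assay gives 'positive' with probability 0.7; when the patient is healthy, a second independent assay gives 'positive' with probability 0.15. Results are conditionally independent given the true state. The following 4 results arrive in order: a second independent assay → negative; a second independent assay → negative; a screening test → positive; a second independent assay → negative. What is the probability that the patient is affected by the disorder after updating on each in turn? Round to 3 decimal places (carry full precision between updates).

After a second independent assay='negative': P(affected) = 0.3·0.4000 / (0.3·0.4000 + 0.85·0.6000) ≈ 0.1905
After a second independent assay='negative': P(affected) = 0.3·0.1905 / (0.3·0.1905 + 0.85·0.8095) ≈ 0.0767
After a screening test='positive': P(affected) = 0.8·0.0767 / (0.8·0.0767 + 0.1·0.9233) ≈ 0.3992
After a second independent assay='negative': P(affected) = 0.3·0.3992 / (0.3·0.3992 + 0.85·0.6008) ≈ 0.1899

0.190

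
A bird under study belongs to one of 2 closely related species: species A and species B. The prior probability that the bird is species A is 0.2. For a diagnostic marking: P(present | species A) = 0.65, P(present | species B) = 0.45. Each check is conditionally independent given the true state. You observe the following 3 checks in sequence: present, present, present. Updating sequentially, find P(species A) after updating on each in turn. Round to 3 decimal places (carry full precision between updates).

After 'present': P(species A) = 0.65·0.2000 / (0.65·0.2000 + 0.45·0.8000) ≈ 0.2653
After 'present': P(species A) = 0.65·0.2653 / (0.65·0.2653 + 0.45·0.7347) ≈ 0.3428
After 'present': P(species A) = 0.65·0.3428 / (0.65·0.3428 + 0.45·0.6572) ≈ 0.4297

0.430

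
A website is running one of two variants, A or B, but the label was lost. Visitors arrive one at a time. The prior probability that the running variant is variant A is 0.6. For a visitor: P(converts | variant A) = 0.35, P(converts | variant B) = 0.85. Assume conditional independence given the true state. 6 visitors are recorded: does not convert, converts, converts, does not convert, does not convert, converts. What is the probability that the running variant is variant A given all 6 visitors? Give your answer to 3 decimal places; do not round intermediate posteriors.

0.895

After 'does not convert': P(A) = 0.65·0.6000 / (0.65·0.6000 + 0.15·0.4000) ≈ 0.8667
After 'converts': P(A) = 0.35·0.8667 / (0.35·0.8667 + 0.85·0.1333) ≈ 0.7280
After 'converts': P(A) = 0.35·0.7280 / (0.35·0.7280 + 0.85·0.2720) ≈ 0.5243
After 'does not convert': P(A) = 0.65·0.5243 / (0.65·0.5243 + 0.15·0.4757) ≈ 0.8269
After 'does not convert': P(A) = 0.65·0.8269 / (0.65·0.8269 + 0.15·0.1731) ≈ 0.9539
After 'converts': P(A) = 0.35·0.9539 / (0.35·0.9539 + 0.85·0.0461) ≈ 0.8950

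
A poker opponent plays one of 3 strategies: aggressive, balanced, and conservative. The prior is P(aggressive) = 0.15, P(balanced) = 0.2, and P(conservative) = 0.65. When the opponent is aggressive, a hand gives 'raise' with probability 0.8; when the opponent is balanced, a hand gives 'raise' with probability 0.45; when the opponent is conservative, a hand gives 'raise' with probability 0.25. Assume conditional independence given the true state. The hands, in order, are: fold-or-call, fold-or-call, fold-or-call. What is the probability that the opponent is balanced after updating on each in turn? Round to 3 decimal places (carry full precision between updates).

0.108

After 'fold-or-call': normaliser = 0.2·0.1500 + 0.55·0.2000 + 0.75·0.6500; P(aggressive) ≈ 0.0478, P(balanced) ≈ 0.1753, P(conservative) ≈ 0.7769
After 'fold-or-call': normaliser = 0.2·0.0478 + 0.55·0.1753 + 0.75·0.7769; P(aggressive) ≈ 0.0139, P(balanced) ≈ 0.1400, P(conservative) ≈ 0.8461
After 'fold-or-call': normaliser = 0.2·0.0139 + 0.55·0.1400 + 0.75·0.8461; P(aggressive) ≈ 0.0039, P(balanced) ≈ 0.1078, P(conservative) ≈ 0.8883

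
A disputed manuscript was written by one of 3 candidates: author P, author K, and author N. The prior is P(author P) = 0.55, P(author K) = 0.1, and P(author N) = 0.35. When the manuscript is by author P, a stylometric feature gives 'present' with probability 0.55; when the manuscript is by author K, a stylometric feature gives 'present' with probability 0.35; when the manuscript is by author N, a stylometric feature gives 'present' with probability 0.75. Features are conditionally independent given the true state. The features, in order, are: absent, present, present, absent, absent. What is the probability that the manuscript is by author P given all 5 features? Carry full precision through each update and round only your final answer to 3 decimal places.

0.702

After 'absent': normaliser = 0.45·0.5500 + 0.65·0.1000 + 0.25·0.3500; P(author P) ≈ 0.6188, P(author K) ≈ 0.1625, P(author N) ≈ 0.2188
After 'present': normaliser = 0.55·0.6188 + 0.35·0.1625 + 0.75·0.2188; P(author P) ≈ 0.6063, P(author K) ≈ 0.1013, P(author N) ≈ 0.2923
After 'present': normaliser = 0.55·0.6063 + 0.35·0.1013 + 0.75·0.2923; P(author P) ≈ 0.5670, P(author K) ≈ 0.0603, P(author N) ≈ 0.3727
After 'absent': normaliser = 0.45·0.5670 + 0.65·0.0603 + 0.25·0.3727; P(author P) ≈ 0.6584, P(author K) ≈ 0.1011, P(author N) ≈ 0.2405
After 'absent': normaliser = 0.45·0.6584 + 0.65·0.1011 + 0.25·0.2405; P(author P) ≈ 0.7019, P(author K) ≈ 0.1557, P(author N) ≈ 0.1424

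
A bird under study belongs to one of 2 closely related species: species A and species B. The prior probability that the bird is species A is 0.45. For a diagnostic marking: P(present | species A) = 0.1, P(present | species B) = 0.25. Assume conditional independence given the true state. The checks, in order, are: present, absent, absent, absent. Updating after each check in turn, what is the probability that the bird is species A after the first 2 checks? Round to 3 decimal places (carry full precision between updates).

After 'present': P(species A) = 0.1·0.4500 / (0.1·0.4500 + 0.25·0.5500) ≈ 0.2466
After 'absent': P(species A) = 0.9·0.2466 / (0.9·0.2466 + 0.75·0.7534) ≈ 0.2820

0.282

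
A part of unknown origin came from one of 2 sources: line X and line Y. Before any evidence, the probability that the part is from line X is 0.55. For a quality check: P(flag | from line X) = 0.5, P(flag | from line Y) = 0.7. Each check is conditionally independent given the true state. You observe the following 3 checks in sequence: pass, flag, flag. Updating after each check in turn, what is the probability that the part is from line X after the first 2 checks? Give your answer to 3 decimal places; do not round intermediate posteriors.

0.593

Apply Bayes' rule sequentially, carrying P(line X) forward.
After 'pass': P(line X) = 0.5·0.5500 / (0.5·0.5500 + 0.3·0.4500) ≈ 0.6707
After 'flag': P(line X) = 0.5·0.6707 / (0.5·0.6707 + 0.7·0.3293) ≈ 0.5927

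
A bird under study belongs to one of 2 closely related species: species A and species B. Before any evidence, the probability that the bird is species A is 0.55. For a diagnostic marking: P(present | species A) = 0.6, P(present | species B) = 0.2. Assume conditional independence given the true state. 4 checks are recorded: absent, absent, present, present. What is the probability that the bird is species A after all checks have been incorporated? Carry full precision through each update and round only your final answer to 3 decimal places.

After 'absent': P(species A) = 0.4·0.5500 / (0.4·0.5500 + 0.8·0.4500) ≈ 0.3793
After 'absent': P(species A) = 0.4·0.3793 / (0.4·0.3793 + 0.8·0.6207) ≈ 0.2340
After 'present': P(species A) = 0.6·0.2340 / (0.6·0.2340 + 0.2·0.7660) ≈ 0.4783
After 'present': P(species A) = 0.6·0.4783 / (0.6·0.4783 + 0.2·0.5217) ≈ 0.7333

0.733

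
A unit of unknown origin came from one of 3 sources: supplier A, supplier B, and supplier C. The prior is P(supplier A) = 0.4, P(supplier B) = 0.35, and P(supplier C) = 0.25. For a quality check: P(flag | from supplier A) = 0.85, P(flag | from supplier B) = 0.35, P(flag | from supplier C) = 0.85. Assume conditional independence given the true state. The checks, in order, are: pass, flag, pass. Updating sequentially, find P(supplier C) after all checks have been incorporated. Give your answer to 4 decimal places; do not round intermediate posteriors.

0.0745

After 'pass': normaliser = 0.15·0.4000 + 0.65·0.3500 + 0.15·0.2500; P(supplier A) ≈ 0.1846, P(supplier B) ≈ 0.7000, P(supplier C) ≈ 0.1154
After 'flag': normaliser = 0.85·0.1846 + 0.35·0.7000 + 0.85·0.1154; P(supplier A) ≈ 0.3138, P(supplier B) ≈ 0.4900, P(supplier C) ≈ 0.1962
After 'pass': normaliser = 0.15·0.3138 + 0.65·0.4900 + 0.15·0.1962; P(supplier A) ≈ 0.1192, P(supplier B) ≈ 0.8063, P(supplier C) ≈ 0.0745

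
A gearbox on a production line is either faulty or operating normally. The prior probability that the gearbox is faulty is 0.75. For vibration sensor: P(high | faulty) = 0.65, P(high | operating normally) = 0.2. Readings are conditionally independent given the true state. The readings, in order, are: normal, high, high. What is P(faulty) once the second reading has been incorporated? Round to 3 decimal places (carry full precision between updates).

0.810

Each posterior becomes the prior for the next update.
After 'normal': P(faulty) = 0.35·0.7500 / (0.35·0.7500 + 0.8·0.2500) ≈ 0.5676
After 'high': P(faulty) = 0.65·0.5676 / (0.65·0.5676 + 0.2·0.4324) ≈ 0.8101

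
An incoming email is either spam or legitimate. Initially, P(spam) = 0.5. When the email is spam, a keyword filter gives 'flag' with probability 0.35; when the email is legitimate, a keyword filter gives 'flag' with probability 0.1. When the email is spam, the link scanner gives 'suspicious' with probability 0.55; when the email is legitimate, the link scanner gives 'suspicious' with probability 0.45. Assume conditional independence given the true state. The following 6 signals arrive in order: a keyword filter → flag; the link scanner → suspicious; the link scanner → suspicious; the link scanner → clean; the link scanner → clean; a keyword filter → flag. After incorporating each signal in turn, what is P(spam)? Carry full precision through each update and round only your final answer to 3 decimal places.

After a keyword filter='flag': P(spam) = 0.35·0.5000 / (0.35·0.5000 + 0.1·0.5000) ≈ 0.7778
After the link scanner='suspicious': P(spam) = 0.55·0.7778 / (0.55·0.7778 + 0.45·0.2222) ≈ 0.8105
After the link scanner='suspicious': P(spam) = 0.55·0.8105 / (0.55·0.8105 + 0.45·0.1895) ≈ 0.8394
After the link scanner='clean': P(spam) = 0.45·0.8394 / (0.45·0.8394 + 0.55·0.1606) ≈ 0.8105
After the link scanner='clean': P(spam) = 0.45·0.8105 / (0.45·0.8105 + 0.55·0.1895) ≈ 0.7778
After a keyword filter='flag': P(spam) = 0.35·0.7778 / (0.35·0.7778 + 0.1·0.2222) ≈ 0.9245

0.925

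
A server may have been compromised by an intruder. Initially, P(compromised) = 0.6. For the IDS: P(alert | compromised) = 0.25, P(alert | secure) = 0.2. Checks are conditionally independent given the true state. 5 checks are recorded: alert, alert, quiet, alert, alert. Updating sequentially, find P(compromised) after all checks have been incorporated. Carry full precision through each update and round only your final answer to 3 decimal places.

Each posterior becomes the prior for the next update.
After 'alert': P(compromised) = 0.25·0.6000 / (0.25·0.6000 + 0.2·0.4000) ≈ 0.6522
After 'alert': P(compromised) = 0.25·0.6522 / (0.25·0.6522 + 0.2·0.3478) ≈ 0.7009
After 'quiet': P(compromised) = 0.75·0.7009 / (0.75·0.7009 + 0.8·0.2991) ≈ 0.6872
After 'alert': P(compromised) = 0.25·0.6872 / (0.25·0.6872 + 0.2·0.3128) ≈ 0.7331
After 'alert': P(compromised) = 0.25·0.7331 / (0.25·0.7331 + 0.2·0.2669) ≈ 0.7744

0.774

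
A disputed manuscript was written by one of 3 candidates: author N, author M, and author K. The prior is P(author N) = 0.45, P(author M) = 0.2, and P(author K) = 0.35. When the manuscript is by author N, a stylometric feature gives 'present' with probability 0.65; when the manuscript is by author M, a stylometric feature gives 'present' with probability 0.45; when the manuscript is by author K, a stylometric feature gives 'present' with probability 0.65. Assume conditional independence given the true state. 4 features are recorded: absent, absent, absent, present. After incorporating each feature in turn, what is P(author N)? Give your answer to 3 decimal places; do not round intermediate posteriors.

0.337

After 'absent': normaliser = 0.35·0.4500 + 0.55·0.2000 + 0.35·0.3500; P(author N) ≈ 0.4038, P(author M) ≈ 0.2821, P(author K) ≈ 0.3141
After 'absent': normaliser = 0.35·0.4038 + 0.55·0.2821 + 0.35·0.3141; P(author N) ≈ 0.3478, P(author M) ≈ 0.3817, P(author K) ≈ 0.2705
After 'absent': normaliser = 0.35·0.3478 + 0.55·0.3817 + 0.35·0.2705; P(author N) ≈ 0.2855, P(author M) ≈ 0.4924, P(author K) ≈ 0.2221
After 'present': normaliser = 0.65·0.2855 + 0.45·0.4924 + 0.65·0.2221; P(author N) ≈ 0.3365, P(author M) ≈ 0.4018, P(author K) ≈ 0.2617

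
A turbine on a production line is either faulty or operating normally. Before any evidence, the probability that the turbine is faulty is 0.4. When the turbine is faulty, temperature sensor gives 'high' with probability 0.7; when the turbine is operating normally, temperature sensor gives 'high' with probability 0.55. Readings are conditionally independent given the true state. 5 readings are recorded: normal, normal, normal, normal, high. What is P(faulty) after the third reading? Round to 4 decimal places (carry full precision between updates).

0.1649

After 'normal': P(faulty) = 0.3·0.4000 / (0.3·0.4000 + 0.45·0.6000) ≈ 0.3077
After 'normal': P(faulty) = 0.3·0.3077 / (0.3·0.3077 + 0.45·0.6923) ≈ 0.2286
After 'normal': P(faulty) = 0.3·0.2286 / (0.3·0.2286 + 0.45·0.7714) ≈ 0.1649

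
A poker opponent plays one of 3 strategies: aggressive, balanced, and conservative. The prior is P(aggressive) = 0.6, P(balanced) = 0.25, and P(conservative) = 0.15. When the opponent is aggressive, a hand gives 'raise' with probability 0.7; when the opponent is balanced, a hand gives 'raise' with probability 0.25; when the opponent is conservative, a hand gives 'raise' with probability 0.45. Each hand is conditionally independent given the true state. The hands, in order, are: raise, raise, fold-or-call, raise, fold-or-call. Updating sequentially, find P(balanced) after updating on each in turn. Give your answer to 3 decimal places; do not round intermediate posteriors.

0.088

After 'raise': normaliser = 0.7·0.6000 + 0.25·0.2500 + 0.45·0.1500; P(aggressive) ≈ 0.7636, P(balanced) ≈ 0.1136, P(conservative) ≈ 0.1227
After 'raise': normaliser = 0.7·0.7636 + 0.25·0.1136 + 0.45·0.1227; P(aggressive) ≈ 0.8647, P(balanced) ≈ 0.0460, P(conservative) ≈ 0.0893
After 'fold-or-call': normaliser = 0.3·0.8647 + 0.75·0.0460 + 0.55·0.0893; P(aggressive) ≈ 0.7563, P(balanced) ≈ 0.1005, P(conservative) ≈ 0.1432
After 'raise': normaliser = 0.7·0.7563 + 0.25·0.1005 + 0.45·0.1432; P(aggressive) ≈ 0.8553, P(balanced) ≈ 0.0406, P(conservative) ≈ 0.1041
After 'fold-or-call': normaliser = 0.3·0.8553 + 0.75·0.0406 + 0.55·0.1041; P(aggressive) ≈ 0.7452, P(balanced) ≈ 0.0884, P(conservative) ≈ 0.1664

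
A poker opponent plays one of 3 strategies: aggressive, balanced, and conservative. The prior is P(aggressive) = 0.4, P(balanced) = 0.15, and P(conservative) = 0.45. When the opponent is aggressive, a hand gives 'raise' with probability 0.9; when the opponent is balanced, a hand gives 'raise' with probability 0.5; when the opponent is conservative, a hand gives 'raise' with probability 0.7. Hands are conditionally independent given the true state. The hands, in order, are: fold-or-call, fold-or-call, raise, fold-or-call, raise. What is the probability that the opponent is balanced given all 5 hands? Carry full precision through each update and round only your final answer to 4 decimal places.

After 'fold-or-call': normaliser = 0.1·0.4000 + 0.5·0.1500 + 0.3·0.4500; P(aggressive) ≈ 0.1600, P(balanced) ≈ 0.3000, P(conservative) ≈ 0.5400
After 'fold-or-call': normaliser = 0.1·0.1600 + 0.5·0.3000 + 0.3·0.5400; P(aggressive) ≈ 0.0488, P(balanced) ≈ 0.4573, P(conservative) ≈ 0.4939
After 'raise': normaliser = 0.9·0.0488 + 0.5·0.4573 + 0.7·0.4939; P(aggressive) ≈ 0.0710, P(balanced) ≈ 0.3698, P(conservative) ≈ 0.5592
After 'fold-or-call': normaliser = 0.1·0.0710 + 0.5·0.3698 + 0.3·0.5592; P(aggressive) ≈ 0.0197, P(balanced) ≈ 0.5140, P(conservative) ≈ 0.4663
After 'raise': normaliser = 0.9·0.0197 + 0.5·0.5140 + 0.7·0.4663; P(aggressive) ≈ 0.0295, P(balanced) ≈ 0.4275, P(conservative) ≈ 0.5430

0.4275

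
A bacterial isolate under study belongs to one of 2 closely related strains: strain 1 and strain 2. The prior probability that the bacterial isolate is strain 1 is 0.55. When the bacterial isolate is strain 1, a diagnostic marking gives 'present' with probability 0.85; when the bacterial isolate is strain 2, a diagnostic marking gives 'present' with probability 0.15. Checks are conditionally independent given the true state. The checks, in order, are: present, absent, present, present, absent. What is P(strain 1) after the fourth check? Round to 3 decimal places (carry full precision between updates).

0.975

Apply Bayes' rule sequentially, carrying P(strain 1) forward.
After 'present': P(strain 1) = 0.85·0.5500 / (0.85·0.5500 + 0.15·0.4500) ≈ 0.8738
After 'absent': P(strain 1) = 0.15·0.8738 / (0.15·0.8738 + 0.85·0.1262) ≈ 0.5500
After 'present': P(strain 1) = 0.85·0.5500 / (0.85·0.5500 + 0.15·0.4500) ≈ 0.8738
After 'present': P(strain 1) = 0.85·0.8738 / (0.85·0.8738 + 0.15·0.1262) ≈ 0.9752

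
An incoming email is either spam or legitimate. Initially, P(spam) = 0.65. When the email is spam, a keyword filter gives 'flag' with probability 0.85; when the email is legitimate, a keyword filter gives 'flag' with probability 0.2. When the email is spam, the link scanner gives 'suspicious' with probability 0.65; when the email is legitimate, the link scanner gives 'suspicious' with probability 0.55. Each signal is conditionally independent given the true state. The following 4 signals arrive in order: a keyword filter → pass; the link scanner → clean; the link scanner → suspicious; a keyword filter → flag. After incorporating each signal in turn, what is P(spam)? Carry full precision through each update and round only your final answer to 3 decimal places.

0.576

After a keyword filter='pass': P(spam) = 0.15·0.6500 / (0.15·0.6500 + 0.8·0.3500) ≈ 0.2583
After the link scanner='clean': P(spam) = 0.35·0.2583 / (0.35·0.2583 + 0.45·0.7417) ≈ 0.2131
After the link scanner='suspicious': P(spam) = 0.65·0.2131 / (0.65·0.2131 + 0.55·0.7869) ≈ 0.2425
After a keyword filter='flag': P(spam) = 0.85·0.2425 / (0.85·0.2425 + 0.2·0.7575) ≈ 0.5763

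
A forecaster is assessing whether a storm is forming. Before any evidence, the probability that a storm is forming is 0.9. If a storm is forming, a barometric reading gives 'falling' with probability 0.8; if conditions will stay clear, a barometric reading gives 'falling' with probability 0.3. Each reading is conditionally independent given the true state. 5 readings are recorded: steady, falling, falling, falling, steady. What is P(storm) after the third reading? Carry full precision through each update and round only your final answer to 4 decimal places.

After 'steady': P(storm) = 0.2·0.9000 / (0.2·0.9000 + 0.7·0.1000) ≈ 0.7200
After 'falling': P(storm) = 0.8·0.7200 / (0.8·0.7200 + 0.3·0.2800) ≈ 0.8727
After 'falling': P(storm) = 0.8·0.8727 / (0.8·0.8727 + 0.3·0.1273) ≈ 0.9481

0.9481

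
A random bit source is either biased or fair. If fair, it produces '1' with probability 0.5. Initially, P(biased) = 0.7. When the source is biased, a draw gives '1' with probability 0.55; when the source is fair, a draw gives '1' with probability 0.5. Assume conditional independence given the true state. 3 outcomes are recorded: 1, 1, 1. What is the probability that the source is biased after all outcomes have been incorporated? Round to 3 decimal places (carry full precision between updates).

0.756

Each posterior becomes the prior for the next update.
After '1': P(biased) = 0.55·0.7000 / (0.55·0.7000 + 0.5·0.3000) ≈ 0.7196
After '1': P(biased) = 0.55·0.7196 / (0.55·0.7196 + 0.5·0.2804) ≈ 0.7384
After '1': P(biased) = 0.55·0.7384 / (0.55·0.7384 + 0.5·0.2616) ≈ 0.7564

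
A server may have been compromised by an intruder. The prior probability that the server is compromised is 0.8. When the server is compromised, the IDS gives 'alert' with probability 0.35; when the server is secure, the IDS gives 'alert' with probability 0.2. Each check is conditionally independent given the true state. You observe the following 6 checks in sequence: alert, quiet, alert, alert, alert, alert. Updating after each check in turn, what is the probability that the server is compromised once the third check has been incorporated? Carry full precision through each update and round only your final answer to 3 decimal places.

0.909

Apply Bayes' rule sequentially, carrying P(compromised) forward.
After 'alert': P(compromised) = 0.35·0.8000 / (0.35·0.8000 + 0.2·0.2000) ≈ 0.8750
After 'quiet': P(compromised) = 0.65·0.8750 / (0.65·0.8750 + 0.8·0.1250) ≈ 0.8505
After 'alert': P(compromised) = 0.35·0.8505 / (0.35·0.8505 + 0.2·0.1495) ≈ 0.9087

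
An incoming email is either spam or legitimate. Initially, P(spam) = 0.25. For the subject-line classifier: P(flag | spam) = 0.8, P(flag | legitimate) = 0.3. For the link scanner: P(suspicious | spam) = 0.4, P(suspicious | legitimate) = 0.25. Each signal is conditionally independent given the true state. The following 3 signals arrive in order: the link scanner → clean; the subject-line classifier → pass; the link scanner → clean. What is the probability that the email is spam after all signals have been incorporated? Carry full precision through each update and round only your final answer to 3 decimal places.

0.057

After the link scanner='clean': P(spam) = 0.6·0.2500 / (0.6·0.2500 + 0.75·0.7500) ≈ 0.2105
After the subject-line classifier='pass': P(spam) = 0.2·0.2105 / (0.2·0.2105 + 0.7·0.7895) ≈ 0.0708
After the link scanner='clean': P(spam) = 0.6·0.0708 / (0.6·0.0708 + 0.75·0.9292) ≈ 0.0575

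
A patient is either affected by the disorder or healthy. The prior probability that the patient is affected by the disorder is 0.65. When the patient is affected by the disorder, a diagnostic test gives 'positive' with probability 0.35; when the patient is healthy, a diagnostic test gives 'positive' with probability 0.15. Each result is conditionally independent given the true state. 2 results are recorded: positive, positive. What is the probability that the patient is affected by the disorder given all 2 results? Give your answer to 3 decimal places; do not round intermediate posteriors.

0.910

Each posterior becomes the prior for the next update.
After 'positive': P(affected) = 0.35·0.6500 / (0.35·0.6500 + 0.15·0.3500) ≈ 0.8125
After 'positive': P(affected) = 0.35·0.8125 / (0.35·0.8125 + 0.15·0.1875) ≈ 0.9100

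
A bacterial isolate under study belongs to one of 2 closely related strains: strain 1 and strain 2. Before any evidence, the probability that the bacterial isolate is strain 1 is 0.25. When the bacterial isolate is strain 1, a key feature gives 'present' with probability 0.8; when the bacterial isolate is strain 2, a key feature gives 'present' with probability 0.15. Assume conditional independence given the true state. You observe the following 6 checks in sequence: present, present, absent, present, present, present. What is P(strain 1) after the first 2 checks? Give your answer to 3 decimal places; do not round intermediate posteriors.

0.905

After 'present': P(strain 1) = 0.8·0.2500 / (0.8·0.2500 + 0.15·0.7500) ≈ 0.6400
After 'present': P(strain 1) = 0.8·0.6400 / (0.8·0.6400 + 0.15·0.3600) ≈ 0.9046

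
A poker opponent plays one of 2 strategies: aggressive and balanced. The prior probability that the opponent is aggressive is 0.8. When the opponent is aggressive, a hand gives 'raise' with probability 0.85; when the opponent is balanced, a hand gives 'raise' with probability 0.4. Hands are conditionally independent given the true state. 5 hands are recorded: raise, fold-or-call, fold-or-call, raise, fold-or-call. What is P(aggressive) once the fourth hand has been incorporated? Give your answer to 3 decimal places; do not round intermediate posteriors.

0.530

Each posterior becomes the prior for the next update.
After 'raise': P(aggressive) = 0.85·0.8000 / (0.85·0.8000 + 0.4·0.2000) ≈ 0.8947
After 'fold-or-call': P(aggressive) = 0.15·0.8947 / (0.15·0.8947 + 0.6·0.1053) ≈ 0.6800
After 'fold-or-call': P(aggressive) = 0.15·0.6800 / (0.15·0.6800 + 0.6·0.3200) ≈ 0.3469
After 'raise': P(aggressive) = 0.85·0.3469 / (0.85·0.3469 + 0.4·0.6531) ≈ 0.5303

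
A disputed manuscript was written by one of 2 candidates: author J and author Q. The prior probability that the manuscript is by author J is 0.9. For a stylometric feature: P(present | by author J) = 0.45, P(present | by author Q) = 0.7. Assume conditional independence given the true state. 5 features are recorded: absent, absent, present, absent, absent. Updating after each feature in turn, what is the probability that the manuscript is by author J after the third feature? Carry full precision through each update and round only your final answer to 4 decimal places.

After 'absent': P(author J) = 0.55·0.9000 / (0.55·0.9000 + 0.3·0.1000) ≈ 0.9429
After 'absent': P(author J) = 0.55·0.9429 / (0.55·0.9429 + 0.3·0.0571) ≈ 0.9680
After 'present': P(author J) = 0.45·0.9680 / (0.45·0.9680 + 0.7·0.0320) ≈ 0.9511

0.9511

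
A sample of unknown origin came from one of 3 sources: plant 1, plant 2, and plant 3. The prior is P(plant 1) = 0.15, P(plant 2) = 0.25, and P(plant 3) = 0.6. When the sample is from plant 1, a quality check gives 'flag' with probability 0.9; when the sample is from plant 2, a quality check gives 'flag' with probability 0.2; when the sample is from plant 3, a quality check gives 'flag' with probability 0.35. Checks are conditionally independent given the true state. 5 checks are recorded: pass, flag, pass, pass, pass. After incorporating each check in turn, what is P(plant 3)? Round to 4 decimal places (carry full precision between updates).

0.6465

Each posterior becomes the prior for the next update.
After 'pass': normaliser = 0.1·0.1500 + 0.8·0.2500 + 0.65·0.6000; P(plant 1) ≈ 0.0248, P(plant 2) ≈ 0.3306, P(plant 3) ≈ 0.6446
After 'flag': normaliser = 0.9·0.0248 + 0.2·0.3306 + 0.35·0.6446; P(plant 1) ≈ 0.0711, P(plant 2) ≈ 0.2105, P(plant 3) ≈ 0.7184
After 'pass': normaliser = 0.1·0.0711 + 0.8·0.2105 + 0.65·0.7184; P(plant 1) ≈ 0.0111, P(plant 2) ≈ 0.2621, P(plant 3) ≈ 0.7268
After 'pass': normaliser = 0.1·0.0111 + 0.8·0.2621 + 0.65·0.7268; P(plant 1) ≈ 0.0016, P(plant 2) ≈ 0.3069, P(plant 3) ≈ 0.6914
After 'pass': normaliser = 0.1·0.0016 + 0.8·0.3069 + 0.65·0.6914; P(plant 1) ≈ 0.0002, P(plant 2) ≈ 0.3532, P(plant 3) ≈ 0.6465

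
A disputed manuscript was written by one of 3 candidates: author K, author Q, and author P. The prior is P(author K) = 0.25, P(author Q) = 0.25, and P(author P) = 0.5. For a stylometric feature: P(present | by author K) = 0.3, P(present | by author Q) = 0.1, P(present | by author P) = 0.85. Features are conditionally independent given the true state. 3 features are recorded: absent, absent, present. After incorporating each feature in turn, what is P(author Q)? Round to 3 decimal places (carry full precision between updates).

0.304

After 'absent': normaliser = 0.7·0.2500 + 0.9·0.2500 + 0.15·0.5000; P(author K) ≈ 0.3684, P(author Q) ≈ 0.4737, P(author P) ≈ 0.1579
After 'absent': normaliser = 0.7·0.3684 + 0.9·0.4737 + 0.15·0.1579; P(author K) ≈ 0.3643, P(author Q) ≈ 0.6022, P(author P) ≈ 0.0335
After 'present': normaliser = 0.3·0.3643 + 0.1·0.6022 + 0.85·0.0335; P(author K) ≈ 0.5521, P(author Q) ≈ 0.3042, P(author P) ≈ 0.1437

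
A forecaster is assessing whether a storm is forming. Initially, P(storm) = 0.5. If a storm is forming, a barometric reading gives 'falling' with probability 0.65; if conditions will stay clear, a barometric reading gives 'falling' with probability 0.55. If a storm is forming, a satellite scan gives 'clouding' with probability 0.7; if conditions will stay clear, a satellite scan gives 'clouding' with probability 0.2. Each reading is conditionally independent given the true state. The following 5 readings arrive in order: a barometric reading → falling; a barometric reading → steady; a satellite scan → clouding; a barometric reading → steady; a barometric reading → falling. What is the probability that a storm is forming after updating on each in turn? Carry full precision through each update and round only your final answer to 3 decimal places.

After a barometric reading='falling': P(storm) = 0.65·0.5000 / (0.65·0.5000 + 0.55·0.5000) ≈ 0.5417
After a barometric reading='steady': P(storm) = 0.35·0.5417 / (0.35·0.5417 + 0.45·0.4583) ≈ 0.4789
After a satellite scan='clouding': P(storm) = 0.7·0.4789 / (0.7·0.4789 + 0.2·0.5211) ≈ 0.7629
After a barometric reading='steady': P(storm) = 0.35·0.7629 / (0.35·0.7629 + 0.45·0.2371) ≈ 0.7145
After a barometric reading='falling': P(storm) = 0.65·0.7145 / (0.65·0.7145 + 0.55·0.2855) ≈ 0.7473

0.747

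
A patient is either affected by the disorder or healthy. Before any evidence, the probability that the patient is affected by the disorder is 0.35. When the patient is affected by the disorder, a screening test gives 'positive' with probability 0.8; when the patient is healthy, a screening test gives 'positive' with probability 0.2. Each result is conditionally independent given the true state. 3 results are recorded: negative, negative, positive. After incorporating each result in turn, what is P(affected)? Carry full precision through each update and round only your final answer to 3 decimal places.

After 'negative': P(affected) = 0.2·0.3500 / (0.2·0.3500 + 0.8·0.6500) ≈ 0.1186
After 'negative': P(affected) = 0.2·0.1186 / (0.2·0.1186 + 0.8·0.8814) ≈ 0.0326
After 'positive': P(affected) = 0.8·0.0326 / (0.8·0.0326 + 0.2·0.9674) ≈ 0.1186

0.119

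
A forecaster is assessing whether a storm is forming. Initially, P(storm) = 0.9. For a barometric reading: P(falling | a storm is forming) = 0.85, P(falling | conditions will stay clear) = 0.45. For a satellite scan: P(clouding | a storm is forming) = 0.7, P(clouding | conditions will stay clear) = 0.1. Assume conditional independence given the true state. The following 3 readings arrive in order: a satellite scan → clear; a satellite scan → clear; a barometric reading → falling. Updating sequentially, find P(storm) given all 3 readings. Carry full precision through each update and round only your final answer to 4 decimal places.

0.6538

After a satellite scan='clear': P(storm) = 0.3·0.9000 / (0.3·0.9000 + 0.9·0.1000) ≈ 0.7500
After a satellite scan='clear': P(storm) = 0.3·0.7500 / (0.3·0.7500 + 0.9·0.2500) ≈ 0.5000
After a barometric reading='falling': P(storm) = 0.85·0.5000 / (0.85·0.5000 + 0.45·0.5000) ≈ 0.6538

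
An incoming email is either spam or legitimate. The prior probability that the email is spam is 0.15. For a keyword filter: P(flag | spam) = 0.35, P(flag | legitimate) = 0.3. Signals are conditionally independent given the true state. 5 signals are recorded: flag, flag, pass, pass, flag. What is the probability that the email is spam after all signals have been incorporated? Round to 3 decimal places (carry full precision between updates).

After 'flag': P(spam) = 0.35·0.1500 / (0.35·0.1500 + 0.3·0.8500) ≈ 0.1707
After 'flag': P(spam) = 0.35·0.1707 / (0.35·0.1707 + 0.3·0.8293) ≈ 0.1937
After 'pass': P(spam) = 0.65·0.1937 / (0.65·0.1937 + 0.7·0.8063) ≈ 0.1824
After 'pass': P(spam) = 0.65·0.1824 / (0.65·0.1824 + 0.7·0.8176) ≈ 0.1716
After 'flag': P(spam) = 0.35·0.1716 / (0.35·0.1716 + 0.3·0.8284) ≈ 0.1946

0.195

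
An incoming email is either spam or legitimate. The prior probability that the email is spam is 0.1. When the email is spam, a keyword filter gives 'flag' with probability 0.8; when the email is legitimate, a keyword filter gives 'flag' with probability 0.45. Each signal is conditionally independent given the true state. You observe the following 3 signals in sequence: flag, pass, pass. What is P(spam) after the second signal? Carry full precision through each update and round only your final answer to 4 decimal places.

0.0670

After 'flag': P(spam) = 0.8·0.1000 / (0.8·0.1000 + 0.45·0.9000) ≈ 0.1649
After 'pass': P(spam) = 0.2·0.1649 / (0.2·0.1649 + 0.55·0.8351) ≈ 0.0670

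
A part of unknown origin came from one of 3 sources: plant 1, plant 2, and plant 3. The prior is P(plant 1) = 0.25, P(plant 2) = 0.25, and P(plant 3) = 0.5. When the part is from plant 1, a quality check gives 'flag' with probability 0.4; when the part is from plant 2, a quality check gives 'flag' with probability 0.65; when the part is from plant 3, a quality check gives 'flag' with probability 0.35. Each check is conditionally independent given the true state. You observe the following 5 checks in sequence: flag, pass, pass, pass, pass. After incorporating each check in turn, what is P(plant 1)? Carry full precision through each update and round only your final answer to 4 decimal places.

0.2779

Apply Bayes' rule sequentially, carrying P(plant 1) forward.
After 'flag': normaliser = 0.4·0.2500 + 0.65·0.2500 + 0.35·0.5000; P(plant 1) ≈ 0.2286, P(plant 2) ≈ 0.3714, P(plant 3) ≈ 0.4000
After 'pass': normaliser = 0.6·0.2286 + 0.35·0.3714 + 0.65·0.4000; P(plant 1) ≈ 0.2602, P(plant 2) ≈ 0.2466, P(plant 3) ≈ 0.4932
After 'pass': normaliser = 0.6·0.2602 + 0.35·0.2466 + 0.65·0.4932; P(plant 1) ≈ 0.2773, P(plant 2) ≈ 0.1533, P(plant 3) ≈ 0.5694
After 'pass': normaliser = 0.6·0.2773 + 0.35·0.1533 + 0.65·0.5694; P(plant 1) ≈ 0.2819, P(plant 2) ≈ 0.0909, P(plant 3) ≈ 0.6272
After 'pass': normaliser = 0.6·0.2819 + 0.35·0.0909 + 0.65·0.6272; P(plant 1) ≈ 0.2779, P(plant 2) ≈ 0.0523, P(plant 3) ≈ 0.6698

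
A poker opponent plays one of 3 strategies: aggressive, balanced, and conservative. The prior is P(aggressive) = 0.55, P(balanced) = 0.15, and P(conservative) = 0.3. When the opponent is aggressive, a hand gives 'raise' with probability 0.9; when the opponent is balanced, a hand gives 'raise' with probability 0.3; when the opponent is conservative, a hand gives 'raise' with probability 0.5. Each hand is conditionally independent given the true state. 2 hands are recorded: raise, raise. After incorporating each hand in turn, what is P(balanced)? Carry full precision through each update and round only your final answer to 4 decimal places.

After 'raise': normaliser = 0.9·0.5500 + 0.3·0.1500 + 0.5·0.3000; P(aggressive) ≈ 0.7174, P(balanced) ≈ 0.0652, P(conservative) ≈ 0.2174
After 'raise': normaliser = 0.9·0.7174 + 0.3·0.0652 + 0.5·0.2174; P(aggressive) ≈ 0.8343, P(balanced) ≈ 0.0253, P(conservative) ≈ 0.1404

0.0253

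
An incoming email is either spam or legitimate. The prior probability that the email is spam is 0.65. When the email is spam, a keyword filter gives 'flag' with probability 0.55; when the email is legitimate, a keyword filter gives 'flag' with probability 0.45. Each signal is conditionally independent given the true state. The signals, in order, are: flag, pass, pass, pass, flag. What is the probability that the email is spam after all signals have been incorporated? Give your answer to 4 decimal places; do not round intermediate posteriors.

0.6031

After 'flag': P(spam) = 0.55·0.6500 / (0.55·0.6500 + 0.45·0.3500) ≈ 0.6942
After 'pass': P(spam) = 0.45·0.6942 / (0.45·0.6942 + 0.55·0.3058) ≈ 0.6500
After 'pass': P(spam) = 0.45·0.6500 / (0.45·0.6500 + 0.55·0.3500) ≈ 0.6031
After 'pass': P(spam) = 0.45·0.6031 / (0.45·0.6031 + 0.55·0.3969) ≈ 0.5542
After 'flag': P(spam) = 0.55·0.5542 / (0.55·0.5542 + 0.45·0.4458) ≈ 0.6031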